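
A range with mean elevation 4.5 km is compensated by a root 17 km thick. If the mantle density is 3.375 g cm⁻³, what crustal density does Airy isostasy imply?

2.67 g cm⁻³

ρ_c h = (ρ_m − ρ_c) r → ρ_c (h + r) = ρ_m r → ρ_c = ρ_m r / (h + r).
ρ_c = 3.375 × 17 km / (4.5 km + 17 km) = 2.67 g cm⁻³.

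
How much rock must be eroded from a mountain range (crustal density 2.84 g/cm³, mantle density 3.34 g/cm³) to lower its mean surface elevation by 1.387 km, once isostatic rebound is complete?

9.27 km

Net drop Δ = e − u = e − e ρ_c/ρ_m = e (ρ_m − ρ_c)/ρ_m.
e = Δ ρ_m/(ρ_m − ρ_c) = 1.387 km × 3.34/0.5 = 9.27 km.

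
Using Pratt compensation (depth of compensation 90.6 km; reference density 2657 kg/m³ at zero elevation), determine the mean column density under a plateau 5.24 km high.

Pratt balance: ρ_ref D = ρ (D + h).
ρ = ρ_ref D/(D + h) = 2657 × 90.6 km/(90.6 km + 5.24 km) = 2510 kg/m³.

2510 kg/m³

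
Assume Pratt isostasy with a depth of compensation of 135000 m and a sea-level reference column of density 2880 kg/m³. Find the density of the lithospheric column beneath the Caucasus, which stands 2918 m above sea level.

Pratt balance: ρ_ref D = ρ (D + h).
ρ = ρ_ref D/(D + h) = 2880 × 135000 m/(135000 m + 2918 m) = 2820 kg/m³.

2820 kg/m³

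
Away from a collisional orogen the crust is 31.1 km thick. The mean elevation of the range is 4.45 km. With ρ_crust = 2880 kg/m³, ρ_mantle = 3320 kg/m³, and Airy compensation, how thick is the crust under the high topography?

Root depth r = h ρ_c / (ρ_m − ρ_c) = 4.45 km × 2880 / 440 = 29.13 km.
Total thickness = T + h + r = 31.1 km + 4.45 km + 29.13 km = 64.7 km.

64.7 km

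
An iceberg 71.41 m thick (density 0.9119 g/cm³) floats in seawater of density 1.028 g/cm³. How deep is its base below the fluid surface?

63.3 m

Draft d = t ρ_obj/ρ_fluid = 71.41 m × 0.9119/1.028 = 63.3 m.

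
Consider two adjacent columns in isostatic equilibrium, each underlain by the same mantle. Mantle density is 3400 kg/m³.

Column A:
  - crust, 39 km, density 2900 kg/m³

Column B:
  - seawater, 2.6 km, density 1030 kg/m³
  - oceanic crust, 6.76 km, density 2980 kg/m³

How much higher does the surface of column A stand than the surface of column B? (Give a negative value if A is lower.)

3.09 km

For any compensation level in the mantle, the mantle terms cancel and isostasy reduces to e = (Σt_A − Σt_B) − (Σ(ρt)_A − Σ(ρt)_B) / ρ_m.
Σt_A = 39 km; Σt_B = 9.36 km; Σ(ρt)_A = 113100; Σ(ρt)_B = 22822.8 (in km·kg/m³).
e = (39 − 9.36) − (113100 − 22822.8) / 3400 = 3.09 km.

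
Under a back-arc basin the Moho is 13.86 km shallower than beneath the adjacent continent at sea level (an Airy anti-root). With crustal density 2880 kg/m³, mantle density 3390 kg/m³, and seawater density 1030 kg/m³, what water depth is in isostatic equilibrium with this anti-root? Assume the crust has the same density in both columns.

3.82 km

Replacing a thickness d of crust by seawater at the top must be balanced by replacing crust with mantle at the base: d (ρ_c − ρ_w) = a (ρ_m − ρ_c).
d = a (ρ_m − ρ_c)/(ρ_c − ρ_w) = 13.86 km × 510/1850 = 3.82 km.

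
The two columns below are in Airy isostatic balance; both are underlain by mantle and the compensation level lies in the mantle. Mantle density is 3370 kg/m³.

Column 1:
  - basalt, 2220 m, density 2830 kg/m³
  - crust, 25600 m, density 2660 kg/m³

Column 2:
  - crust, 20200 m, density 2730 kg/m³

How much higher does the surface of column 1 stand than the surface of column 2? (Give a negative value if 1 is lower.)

1910 m

For any compensation level in the mantle, the mantle terms cancel and isostasy reduces to e = (Σt_1 − Σt_2) − (Σ(ρt)_1 − Σ(ρt)_2) / ρ_m.
Σt_1 = 27820 m; Σt_2 = 20200 m; Σ(ρt)_1 = 74378600; Σ(ρt)_2 = 55146000 (in m·kg/m³).
e = (27820 − 20200) − (74378600 − 55146000) / 3370 = 1910 m.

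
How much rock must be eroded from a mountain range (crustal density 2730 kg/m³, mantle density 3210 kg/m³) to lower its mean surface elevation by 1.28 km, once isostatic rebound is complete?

Net drop Δ = e − u = e − e ρ_c/ρ_m = e (ρ_m − ρ_c)/ρ_m.
e = Δ ρ_m/(ρ_m − ρ_c) = 1.28 km × 3210/480 = 8.56 km.

8.56 km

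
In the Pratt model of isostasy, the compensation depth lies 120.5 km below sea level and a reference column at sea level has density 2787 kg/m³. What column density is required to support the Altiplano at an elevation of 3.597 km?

Pratt balance: ρ_ref D = ρ (D + h).
ρ = ρ_ref D/(D + h) = 2787 × 120.5 km/(120.5 km + 3.597 km) = 2710 kg/m³.

2710 kg/m³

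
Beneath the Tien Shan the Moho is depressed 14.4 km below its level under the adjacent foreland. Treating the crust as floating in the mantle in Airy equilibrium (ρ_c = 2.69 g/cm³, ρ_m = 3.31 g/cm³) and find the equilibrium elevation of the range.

3.32 km

For local isostatic compensation: ρ_c h = (ρ_m − ρ_c) r.
h = r (ρ_m − ρ_c) / ρ_c = 14.4 km × (3.31 − 2.69) / 2.69 = 3.32 km.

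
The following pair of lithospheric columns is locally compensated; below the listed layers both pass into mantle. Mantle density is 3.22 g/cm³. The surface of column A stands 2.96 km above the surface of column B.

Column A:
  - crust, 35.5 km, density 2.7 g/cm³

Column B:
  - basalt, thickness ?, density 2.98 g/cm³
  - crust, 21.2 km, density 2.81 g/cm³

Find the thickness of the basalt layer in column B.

Take the compensation level at the base of the deeper column (depth z_c below the surface of column A) and equate Σ ρ_i t_i down to z_c; mantle fills any gap and the z_c terms cancel.
Column A: 35.5×2.7 + (z_c − 35.5)×3.22
Column B: 2.96×0 + x×2.98 + 21.2×2.81 + (z_c − 2.96 − 21.2 − x)×3.22
The z_c×3.22 term appears on both sides and cancels. Collect the known terms of each column as K = Σ(ρt)_known − 3.22 × (depth of known layers): K_A = 95.85 − 3.22×35.5 = −18.46; K_B = 59.572 − 3.22×(2.96 + 21.2) = −18.2232.
Balance: K_A = K_B − x×(3.22 − 2.98), so x = (K_B − K_A)/(3.22 − 2.98) = 0.2368/0.24 = 0.987 km.

0.987 km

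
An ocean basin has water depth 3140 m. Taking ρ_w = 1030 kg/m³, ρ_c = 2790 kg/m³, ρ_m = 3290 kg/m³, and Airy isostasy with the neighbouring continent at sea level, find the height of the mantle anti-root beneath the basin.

11100 m

Balancing pressure at the compensation depth: replacing crust with seawater at the top is compensated by replacing crust with mantle at the base: d (ρ_c − ρ_w) = a (ρ_m − ρ_c).
a = d (ρ_c − ρ_w)/(ρ_m − ρ_c) = 3140 m × 1760/500 = 11100 m.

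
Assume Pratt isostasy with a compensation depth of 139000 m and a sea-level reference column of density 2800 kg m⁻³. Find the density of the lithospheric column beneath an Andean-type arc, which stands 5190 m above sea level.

2700 kg m⁻³

Pratt balance: ρ_ref D = ρ (D + h).
ρ = ρ_ref D/(D + h) = 2800 × 139000 m/(139000 m + 5190 m) = 2700 kg m⁻³.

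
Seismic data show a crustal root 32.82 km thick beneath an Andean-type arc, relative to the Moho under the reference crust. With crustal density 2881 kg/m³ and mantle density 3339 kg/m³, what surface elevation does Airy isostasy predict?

5.22 km

For local isostatic compensation: ρ_c h = (ρ_m − ρ_c) r.
h = r (ρ_m − ρ_c) / ρ_c = 32.82 km × (3339 − 2881) / 2881 = 5.22 km.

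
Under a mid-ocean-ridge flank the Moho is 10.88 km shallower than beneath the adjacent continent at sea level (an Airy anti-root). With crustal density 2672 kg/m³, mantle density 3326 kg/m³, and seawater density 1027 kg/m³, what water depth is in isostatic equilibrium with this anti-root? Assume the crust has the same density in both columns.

4.33 km

Replacing a thickness d of crust by seawater at the top must be balanced by replacing crust with mantle at the base: d (ρ_c − ρ_w) = a (ρ_m − ρ_c).
d = a (ρ_m − ρ_c)/(ρ_c − ρ_w) = 10.88 km × 654/1645 = 4.33 km.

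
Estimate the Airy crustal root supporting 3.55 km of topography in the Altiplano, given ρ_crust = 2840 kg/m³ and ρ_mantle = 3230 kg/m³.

25.9 km

In Airy isostatic equilibrium: the weight of the topography is balanced by the buoyancy of the root, ρ_c h = (ρ_m − ρ_c) r.
r = h · ρ_c / (ρ_m − ρ_c) = 3.55 km × 2840 / (3230 − 2840) = 25.9 km.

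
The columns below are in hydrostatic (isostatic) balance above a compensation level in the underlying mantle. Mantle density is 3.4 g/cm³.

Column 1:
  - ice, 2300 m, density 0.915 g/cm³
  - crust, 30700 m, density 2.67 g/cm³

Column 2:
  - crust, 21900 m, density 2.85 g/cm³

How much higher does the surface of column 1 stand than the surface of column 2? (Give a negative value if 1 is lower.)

For any compensation level in the mantle, the mantle terms cancel and isostasy reduces to e = (Σt_1 − Σt_2) − (Σ(ρt)_1 − Σ(ρt)_2) / ρ_m.
Σt_1 = 33000 m; Σt_2 = 21900 m; Σ(ρt)_1 = 84073.5; Σ(ρt)_2 = 62415 (in m·g/cm³).
e = (33000 − 21900) − (84073.5 − 62415) / 3.4 = 4730 m.

4730 m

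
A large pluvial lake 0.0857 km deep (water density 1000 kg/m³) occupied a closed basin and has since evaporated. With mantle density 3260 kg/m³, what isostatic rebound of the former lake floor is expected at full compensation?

0.0263 km

u = d ρ_w/ρ_m = 0.0857 km × 1000/3260 = 0.0263 km.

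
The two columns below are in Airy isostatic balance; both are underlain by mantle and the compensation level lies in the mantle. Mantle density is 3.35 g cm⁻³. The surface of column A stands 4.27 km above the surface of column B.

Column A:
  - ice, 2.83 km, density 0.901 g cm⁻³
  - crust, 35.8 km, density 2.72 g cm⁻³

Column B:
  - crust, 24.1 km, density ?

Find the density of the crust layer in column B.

2.72 g cm⁻³

Take the compensation level at the base of the deeper column (depth z_c below the surface of column A) and equate Σ ρ_i t_i down to z_c; mantle fills any gap and the z_c terms cancel.
Column A: 2.83×0.901 + 35.8×2.72 + (z_c − 38.63)×3.35
Column B: 4.27×0 + 24.1×ρ + (z_c − 4.27 − 24.1)×3.35
The z_c×3.35 term appears on both sides and cancels. Collect the known terms of each column as K = Σ(ρt)_known − 3.35 × (depth of known layers): K_A = 99.92583 − 3.35×38.63 = −29.48467; K_B = 0 − 3.35×(4.27 + 24.1) = −95.0395.
Balance: K_A = K_B + 24.1×ρ, so ρ = (K_A − K_B)/24.1 = 65.5548/24.1 = 2.72 g cm⁻³.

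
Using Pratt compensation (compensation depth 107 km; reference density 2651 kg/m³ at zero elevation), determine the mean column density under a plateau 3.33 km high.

2570 kg/m³

Pratt balance: ρ_ref D = ρ (D + h).
ρ = ρ_ref D/(D + h) = 2651 × 107 km/(107 km + 3.33 km) = 2570 kg/m³.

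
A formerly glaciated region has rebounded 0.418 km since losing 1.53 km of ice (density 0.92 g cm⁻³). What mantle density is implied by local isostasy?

3.37 g cm⁻³

ρ_m = ρ_ice t / u = 0.92 × 1.53 km/0.418 km = 3.37 g cm⁻³.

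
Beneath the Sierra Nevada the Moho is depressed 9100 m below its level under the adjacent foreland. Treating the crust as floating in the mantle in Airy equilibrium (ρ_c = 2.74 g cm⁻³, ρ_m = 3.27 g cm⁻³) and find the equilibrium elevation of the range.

In Airy isostatic equilibrium: ρ_c h = (ρ_m − ρ_c) r.
h = r (ρ_m − ρ_c) / ρ_c = 9100 m × (3.27 − 2.74) / 2.74 = 1760 m.

1760 m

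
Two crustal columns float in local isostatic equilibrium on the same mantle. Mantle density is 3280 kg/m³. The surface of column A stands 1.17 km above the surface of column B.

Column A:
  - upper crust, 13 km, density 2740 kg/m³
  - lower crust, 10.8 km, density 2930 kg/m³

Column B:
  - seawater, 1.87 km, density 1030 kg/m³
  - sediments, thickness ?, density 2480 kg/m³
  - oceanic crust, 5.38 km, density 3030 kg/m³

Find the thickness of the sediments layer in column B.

Take the compensation level at the base of the deeper column (depth z_c below the surface of column A) and equate Σ ρ_i t_i down to z_c; mantle fills any gap and the z_c terms cancel.
Column A: 13×2740 + 10.8×2930 + (z_c − 23.8)×3280
Column B: 1.17×0 + 1.87×1030 + x×2480 + 5.38×3030 + (z_c − 1.17 − 7.25 − x)×3280
The z_c×3280 term appears on both sides and cancels. Collect the known terms of each column as K = Σ(ρt)_known − 3280 × (depth of known layers): K_A = 67264 − 3280×23.8 = −10800; K_B = 18227.5 − 3280×(1.17 + 7.25) = −9390.1.
Balance: K_A = K_B − x×(3280 − 2480), so x = (K_B − K_A)/(3280 − 2480) = 1409.9/800 = 1.76 km.

1.76 km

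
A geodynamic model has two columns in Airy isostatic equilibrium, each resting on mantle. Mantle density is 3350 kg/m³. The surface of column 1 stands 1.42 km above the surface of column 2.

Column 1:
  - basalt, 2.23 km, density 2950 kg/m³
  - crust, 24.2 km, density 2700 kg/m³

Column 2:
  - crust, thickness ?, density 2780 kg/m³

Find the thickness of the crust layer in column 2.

Take the compensation level at the base of the deeper column (depth z_c below the surface of column 1) and equate Σ ρ_i t_i down to z_c; mantle fills any gap and the z_c terms cancel.
Column 1: 2.23×2950 + 24.2×2700 + (z_c − 26.43)×3350
Column 2: 1.42×0 + x×2780 + (z_c − 1.42 − 0 − x)×3350
The z_c×3350 term appears on both sides and cancels. Collect the known terms of each column as K = Σ(ρt)_known − 3350 × (depth of known layers): K_1 = 71918.5 − 3350×26.43 = −16622; K_2 = 0 − 3350×(1.42 + 0) = −4757.
Balance: K_1 = K_2 − x×(3350 − 2780), so x = (K_2 − K_1)/(3350 − 2780) = 11865/570 = 20.8 km.

20.8 km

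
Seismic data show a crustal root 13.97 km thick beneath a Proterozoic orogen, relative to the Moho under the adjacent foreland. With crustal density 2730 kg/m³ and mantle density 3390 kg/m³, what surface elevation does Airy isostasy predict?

Balancing pressure at the compensation depth: ρ_c h = (ρ_m − ρ_c) r.
h = r (ρ_m − ρ_c) / ρ_c = 13.97 km × (3390 − 2730) / 2730 = 3.38 km.

3.38 km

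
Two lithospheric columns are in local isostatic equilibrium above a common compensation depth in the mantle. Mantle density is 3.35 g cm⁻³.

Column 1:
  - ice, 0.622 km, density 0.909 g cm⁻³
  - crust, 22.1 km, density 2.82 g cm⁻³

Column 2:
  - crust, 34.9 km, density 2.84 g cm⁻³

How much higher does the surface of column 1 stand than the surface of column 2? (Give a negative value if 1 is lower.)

For any compensation level in the mantle, the mantle terms cancel and isostasy reduces to e = (Σt_1 − Σt_2) − (Σ(ρt)_1 − Σ(ρt)_2) / ρ_m.
Σt_1 = 22.722 km; Σt_2 = 34.9 km; Σ(ρt)_1 = 62.887398; Σ(ρt)_2 = 99.116 (in km·g cm⁻³).
e = (22.722 − 34.9) − (62.887398 − 99.116) / 3.35 = −1.36 km.

−1.36 km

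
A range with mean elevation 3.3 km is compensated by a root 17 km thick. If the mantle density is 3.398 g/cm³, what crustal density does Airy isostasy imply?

2.85 g/cm³

ρ_c h = (ρ_m − ρ_c) r → ρ_c (h + r) = ρ_m r → ρ_c = ρ_m r / (h + r).
ρ_c = 3.398 × 17 km / (3.3 km + 17 km) = 2.85 g/cm³.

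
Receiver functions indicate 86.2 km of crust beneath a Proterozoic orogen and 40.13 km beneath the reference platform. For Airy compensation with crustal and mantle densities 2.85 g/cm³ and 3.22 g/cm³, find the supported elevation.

5.29 km

Excess crust Δ = 86.2 km − 40.13 km = 46.07 km, split between elevation h and root r with h + r = Δ.
Airy balance ρ_c h = (ρ_m − ρ_c) r gives r = h ρ_c/(ρ_m − ρ_c), so h (1 + ρ_c/(ρ_m − ρ_c)) = Δ, i.e. h = Δ (ρ_m − ρ_c)/ρ_m.
h = 46.07 km × 0.37/3.22 = 5.29 km.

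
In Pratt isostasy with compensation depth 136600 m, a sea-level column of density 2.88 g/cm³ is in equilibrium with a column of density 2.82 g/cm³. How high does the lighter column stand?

ρ_ref D = ρ (D + h) → h = D (ρ_ref − ρ)/ρ.
h = 136600 m × (2.88 − 2.82)/2.82 = 2910 m.

2910 m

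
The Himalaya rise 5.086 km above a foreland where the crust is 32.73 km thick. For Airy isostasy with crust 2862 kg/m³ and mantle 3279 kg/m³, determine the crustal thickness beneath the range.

Root depth r = h ρ_c / (ρ_m − ρ_c) = 5.086 km × 2862 / 417 = 34.91 km.
Total thickness = T + h + r = 32.73 km + 5.086 km + 34.91 km = 72.7 km.

72.7 km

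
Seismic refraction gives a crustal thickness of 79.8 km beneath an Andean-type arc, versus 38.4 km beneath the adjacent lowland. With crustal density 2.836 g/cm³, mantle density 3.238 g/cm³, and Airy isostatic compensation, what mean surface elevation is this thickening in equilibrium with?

5.14 km

Excess crust Δ = 79.8 km − 38.4 km = 41.4 km, split between elevation h and root r with h + r = Δ.
Airy balance ρ_c h = (ρ_m − ρ_c) r gives r = h ρ_c/(ρ_m − ρ_c), so h (1 + ρ_c/(ρ_m − ρ_c)) = Δ, i.e. h = Δ (ρ_m − ρ_c)/ρ_m.
h = 41.4 km × 0.402/3.238 = 5.14 km.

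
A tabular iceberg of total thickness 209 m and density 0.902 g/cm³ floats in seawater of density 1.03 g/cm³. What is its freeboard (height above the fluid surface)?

Floating equilibrium: submerged depth d = t ρ_obj/ρ_fluid = 209 m × 0.902/1.03 = 183 m.
Freeboard = t − d = 209 m − 183 m = 26 m.

26 m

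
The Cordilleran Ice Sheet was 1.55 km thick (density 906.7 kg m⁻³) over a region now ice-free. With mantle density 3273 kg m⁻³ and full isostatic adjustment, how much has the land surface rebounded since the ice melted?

Removing the load lets mantle flow back in; uplift u satisfies ρ_ice t = ρ_m u.
u = t ρ_ice/ρ_m = 1.55 km × 906.7/3273 = 0.429 km.

0.429 km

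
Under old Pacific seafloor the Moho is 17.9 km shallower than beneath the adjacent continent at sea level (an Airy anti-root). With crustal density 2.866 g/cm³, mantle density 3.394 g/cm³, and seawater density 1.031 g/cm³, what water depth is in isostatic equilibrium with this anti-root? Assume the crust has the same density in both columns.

5.15 km

Replacing a thickness d of crust by seawater at the top must be balanced by replacing crust with mantle at the base: d (ρ_c − ρ_w) = a (ρ_m − ρ_c).
d = a (ρ_m − ρ_c)/(ρ_c − ρ_w) = 17.9 km × 0.528/1.835 = 5.15 km.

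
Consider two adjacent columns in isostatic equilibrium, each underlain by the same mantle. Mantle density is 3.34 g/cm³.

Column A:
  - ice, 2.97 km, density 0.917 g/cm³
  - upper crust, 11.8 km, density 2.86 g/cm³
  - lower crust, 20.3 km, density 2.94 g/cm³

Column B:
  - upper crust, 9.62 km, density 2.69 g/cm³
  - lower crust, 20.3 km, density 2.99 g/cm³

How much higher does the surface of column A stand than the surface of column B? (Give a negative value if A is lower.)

For any compensation level in the mantle, the mantle terms cancel and isostasy reduces to e = (Σt_A − Σt_B) − (Σ(ρt)_A − Σ(ρt)_B) / ρ_m.
Σt_A = 35.07 km; Σt_B = 29.92 km; Σ(ρt)_A = 96.15349; Σ(ρt)_B = 86.5748 (in km·g/cm³).
e = (35.07 − 29.92) − (96.15349 − 86.5748) / 3.34 = 2.28 km.

2.28 km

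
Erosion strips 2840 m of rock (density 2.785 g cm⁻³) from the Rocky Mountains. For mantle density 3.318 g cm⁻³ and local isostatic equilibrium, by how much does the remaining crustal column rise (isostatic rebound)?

2380 m

Unloading: uplift u = e ρ_c/ρ_m = 2840 m × 2.785/3.318 = 2380 m.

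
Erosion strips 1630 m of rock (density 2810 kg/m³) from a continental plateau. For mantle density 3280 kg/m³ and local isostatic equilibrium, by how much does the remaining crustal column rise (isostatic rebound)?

1400 m

Unloading: uplift u = e ρ_c/ρ_m = 1630 m × 2810/3280 = 1400 m.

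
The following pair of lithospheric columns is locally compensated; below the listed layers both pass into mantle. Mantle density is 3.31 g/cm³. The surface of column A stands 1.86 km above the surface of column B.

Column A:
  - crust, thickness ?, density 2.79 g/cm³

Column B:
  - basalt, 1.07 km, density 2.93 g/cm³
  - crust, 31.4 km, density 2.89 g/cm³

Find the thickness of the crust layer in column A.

Take the compensation level at the base of the deeper column (depth z_c below the surface of column A) and equate Σ ρ_i t_i down to z_c; mantle fills any gap and the z_c terms cancel.
Column A: x×2.79 + (z_c − 0 − x)×3.31
Column B: 1.86×0 + 1.07×2.93 + 31.4×2.89 + (z_c − 1.86 − 32.47)×3.31
The z_c×3.31 term appears on both sides and cancels. Collect the known terms of each column as K = Σ(ρt)_known − 3.31 × (depth of known layers): K_A = 0 − 3.31×0 = 0; K_B = 93.8811 − 3.31×(1.86 + 32.47) = −19.7512.
Balance: K_A − x×(3.31 − 2.79) = K_B, so x = (K_A − K_B)/(3.31 − 2.79) = 19.7512/0.52 = 38 km.

38 km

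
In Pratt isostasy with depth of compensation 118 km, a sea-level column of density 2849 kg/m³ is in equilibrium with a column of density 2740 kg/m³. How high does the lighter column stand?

4.69 km

ρ_ref D = ρ (D + h) → h = D (ρ_ref − ρ)/ρ.
h = 118 km × (2849 − 2740)/2740 = 4.69 km.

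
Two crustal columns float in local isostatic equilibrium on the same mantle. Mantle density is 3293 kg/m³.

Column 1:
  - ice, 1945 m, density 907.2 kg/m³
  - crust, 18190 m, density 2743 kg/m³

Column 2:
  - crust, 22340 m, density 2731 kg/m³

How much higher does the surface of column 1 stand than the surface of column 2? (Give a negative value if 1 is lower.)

For any compensation level in the mantle, the mantle terms cancel and isostasy reduces to e = (Σt_1 − Σt_2) − (Σ(ρt)_1 − Σ(ρt)_2) / ρ_m.
Σt_1 = 20135 m; Σt_2 = 22340 m; Σ(ρt)_1 = 51659674; Σ(ρt)_2 = 61010540 (in m·kg/m³).
e = (20135 − 22340) − (51659674 − 61010540) / 3293 = 635 m.

635 m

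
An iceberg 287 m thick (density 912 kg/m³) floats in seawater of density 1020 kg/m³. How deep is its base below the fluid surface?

Draft d = t ρ_obj/ρ_fluid = 287 m × 912/1020 = 257 m.

257 m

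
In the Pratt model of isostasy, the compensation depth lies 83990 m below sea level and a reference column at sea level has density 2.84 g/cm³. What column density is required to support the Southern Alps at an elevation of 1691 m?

2.78 g/cm³

Pratt balance: ρ_ref D = ρ (D + h).
ρ = ρ_ref D/(D + h) = 2.84 × 83990 m/(83990 m + 1691 m) = 2.78 g/cm³.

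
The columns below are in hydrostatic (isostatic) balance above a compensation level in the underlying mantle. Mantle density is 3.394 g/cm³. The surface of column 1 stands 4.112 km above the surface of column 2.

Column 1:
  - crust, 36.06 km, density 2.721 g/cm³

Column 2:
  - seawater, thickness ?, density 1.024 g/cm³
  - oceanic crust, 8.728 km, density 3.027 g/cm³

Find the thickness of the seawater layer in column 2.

Take the compensation level at the base of the deeper column (depth z_c below the surface of column 1) and equate Σ ρ_i t_i down to z_c; mantle fills any gap and the z_c terms cancel.
Column 1: 36.06×2.721 + (z_c − 36.06)×3.394
Column 2: 4.112×0 + x×1.024 + 8.728×3.027 + (z_c − 4.112 − 8.728 − x)×3.394
The z_c×3.394 term appears on both sides and cancels. Collect the known terms of each column as K = Σ(ρt)_known − 3.394 × (depth of known layers): K_1 = 98.11926 − 3.394×36.06 = −24.26838; K_2 = 26.419656 − 3.394×(4.112 + 8.728) = −17.159304.
Balance: K_1 = K_2 − x×(3.394 − 1.024), so x = (K_2 − K_1)/(3.394 − 1.024) = 7.10908/2.37 = 3 km.

3 km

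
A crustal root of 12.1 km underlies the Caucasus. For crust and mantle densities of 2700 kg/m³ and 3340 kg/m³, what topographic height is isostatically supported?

2.87 km

By Archimedes' principle applied to the lithosphere: ρ_c h = (ρ_m − ρ_c) r.
h = r (ρ_m − ρ_c) / ρ_c = 12.1 km × (3340 − 2700) / 2700 = 2.87 km.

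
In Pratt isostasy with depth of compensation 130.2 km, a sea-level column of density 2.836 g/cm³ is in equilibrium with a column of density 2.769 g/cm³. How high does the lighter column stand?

ρ_ref D = ρ (D + h) → h = D (ρ_ref − ρ)/ρ.
h = 130.2 km × (2.836 − 2.769)/2.769 = 3.15 km.

3.15 km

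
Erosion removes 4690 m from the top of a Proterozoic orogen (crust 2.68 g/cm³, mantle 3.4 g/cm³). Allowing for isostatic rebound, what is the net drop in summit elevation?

993 m

Rebound u = e ρ_c/ρ_m = 4690 m × 2.68/3.4 = 3697 m.
Net surface drop = e − u = 4690 m − 3697 m = e (ρ_m − ρ_c)/ρ_m = 993 m.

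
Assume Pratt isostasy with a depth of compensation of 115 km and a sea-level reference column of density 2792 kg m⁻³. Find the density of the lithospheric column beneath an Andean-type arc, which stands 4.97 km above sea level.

2680 kg m⁻³

Pratt balance: ρ_ref D = ρ (D + h).
ρ = ρ_ref D/(D + h) = 2792 × 115 km/(115 km + 4.97 km) = 2680 kg m⁻³.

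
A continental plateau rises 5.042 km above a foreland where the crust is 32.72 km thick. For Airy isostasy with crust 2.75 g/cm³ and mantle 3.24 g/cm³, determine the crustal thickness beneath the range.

66.1 km

Root depth r = h ρ_c / (ρ_m − ρ_c) = 5.042 km × 2.75 / 0.49 = 28.3 km.
Total thickness = T + h + r = 32.72 km + 5.042 km + 28.3 km = 66.1 km.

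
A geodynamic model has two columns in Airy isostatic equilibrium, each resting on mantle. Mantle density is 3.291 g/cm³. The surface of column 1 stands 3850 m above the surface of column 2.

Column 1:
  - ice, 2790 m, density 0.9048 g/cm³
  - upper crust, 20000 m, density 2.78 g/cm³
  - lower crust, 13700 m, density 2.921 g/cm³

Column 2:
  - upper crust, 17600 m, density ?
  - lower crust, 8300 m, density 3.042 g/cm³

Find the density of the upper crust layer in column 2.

2.88 g/cm³

Take the compensation level at the base of the deeper column (depth z_c below the surface of column 1) and equate Σ ρ_i t_i down to z_c; mantle fills any gap and the z_c terms cancel.
Column 1: 2790×0.9048 + 20000×2.78 + 13700×2.921 + (z_c − 36490)×3.291
Column 2: 3850×0 + 17600×ρ + 8300×3.042 + (z_c − 3850 − 25900)×3.291
The z_c×3.291 term appears on both sides and cancels. Collect the known terms of each column as K = Σ(ρt)_known − 3.291 × (depth of known layers): K_1 = 98142.092 − 3.291×36490 = −21946.498; K_2 = 25248.6 − 3.291×(3850 + 25900) = −72658.65.
Balance: K_1 = K_2 + 17600×ρ, so ρ = (K_1 − K_2)/17600 = 50712.2/17600 = 2.88 g/cm³.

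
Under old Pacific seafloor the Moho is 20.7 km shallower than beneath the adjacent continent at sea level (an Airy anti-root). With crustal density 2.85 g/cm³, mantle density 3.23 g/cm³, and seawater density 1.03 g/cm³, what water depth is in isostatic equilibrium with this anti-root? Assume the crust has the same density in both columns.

4.32 km

Replacing a thickness d of crust by seawater at the top must be balanced by replacing crust with mantle at the base: d (ρ_c − ρ_w) = a (ρ_m − ρ_c).
d = a (ρ_m − ρ_c)/(ρ_c − ρ_w) = 20.7 km × 0.38/1.82 = 4.32 km.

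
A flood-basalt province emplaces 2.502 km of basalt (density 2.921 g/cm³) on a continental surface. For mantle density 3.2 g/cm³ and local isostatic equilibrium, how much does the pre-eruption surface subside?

2.28 km

Subaerial loading: s = t ρ_load / ρ_m.
s = 2.502 km × 2.921/3.2 = 2.28 km.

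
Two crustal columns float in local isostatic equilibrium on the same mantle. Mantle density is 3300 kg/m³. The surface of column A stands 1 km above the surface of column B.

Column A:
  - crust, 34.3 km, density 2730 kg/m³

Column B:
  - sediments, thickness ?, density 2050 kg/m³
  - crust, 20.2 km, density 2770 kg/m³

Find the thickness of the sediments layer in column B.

Take the compensation level at the base of the deeper column (depth z_c below the surface of column A) and equate Σ ρ_i t_i down to z_c; mantle fills any gap and the z_c terms cancel.
Column A: 34.3×2730 + (z_c − 34.3)×3300
Column B: 1×0 + x×2050 + 20.2×2770 + (z_c − 1 − 20.2 − x)×3300
The z_c×3300 term appears on both sides and cancels. Collect the known terms of each column as K = Σ(ρt)_known − 3300 × (depth of known layers): K_A = 93639 − 3300×34.3 = −19551; K_B = 55954 − 3300×(1 + 20.2) = −14006.
Balance: K_A = K_B − x×(3300 − 2050), so x = (K_B − K_A)/(3300 − 2050) = 5545/1250 = 4.44 km.

4.44 km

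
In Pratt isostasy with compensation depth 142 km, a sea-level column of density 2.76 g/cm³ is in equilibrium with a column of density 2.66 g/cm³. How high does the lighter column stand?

ρ_ref D = ρ (D + h) → h = D (ρ_ref − ρ)/ρ.
h = 142 km × (2.76 − 2.66)/2.66 = 5.34 km.

5.34 km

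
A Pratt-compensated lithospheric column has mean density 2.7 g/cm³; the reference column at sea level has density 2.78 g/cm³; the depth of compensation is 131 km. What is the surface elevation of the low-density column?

3.88 km

ρ_ref D = ρ (D + h) → h = D (ρ_ref − ρ)/ρ.
h = 131 km × (2.78 − 2.7)/2.7 = 3.88 km.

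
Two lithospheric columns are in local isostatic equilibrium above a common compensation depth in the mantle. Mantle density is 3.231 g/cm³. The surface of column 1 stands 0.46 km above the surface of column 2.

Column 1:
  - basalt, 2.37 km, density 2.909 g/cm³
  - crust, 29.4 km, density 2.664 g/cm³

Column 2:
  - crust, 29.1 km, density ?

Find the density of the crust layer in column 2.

Take the compensation level at the base of the deeper column (depth z_c below the surface of column 1) and equate Σ ρ_i t_i down to z_c; mantle fills any gap and the z_c terms cancel.
Column 1: 2.37×2.909 + 29.4×2.664 + (z_c − 31.77)×3.231
Column 2: 0.46×0 + 29.1×ρ + (z_c − 0.46 − 29.1)×3.231
The z_c×3.231 term appears on both sides and cancels. Collect the known terms of each column as K = Σ(ρt)_known − 3.231 × (depth of known layers): K_1 = 85.21593 − 3.231×31.77 = −17.43294; K_2 = 0 − 3.231×(0.46 + 29.1) = −95.50836.
Balance: K_1 = K_2 + 29.1×ρ, so ρ = (K_1 − K_2)/29.1 = 78.0754/29.1 = 2.68 g/cm³.

2.68 g/cm³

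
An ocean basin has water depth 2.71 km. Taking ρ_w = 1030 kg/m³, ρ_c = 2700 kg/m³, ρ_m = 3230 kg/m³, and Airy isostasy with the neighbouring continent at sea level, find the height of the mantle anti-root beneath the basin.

8.54 km

For local isostatic compensation: replacing crust with seawater at the top is compensated by replacing crust with mantle at the base: d (ρ_c − ρ_w) = a (ρ_m − ρ_c).
a = d (ρ_c − ρ_w)/(ρ_m − ρ_c) = 2.71 km × 1670/530 = 8.54 km.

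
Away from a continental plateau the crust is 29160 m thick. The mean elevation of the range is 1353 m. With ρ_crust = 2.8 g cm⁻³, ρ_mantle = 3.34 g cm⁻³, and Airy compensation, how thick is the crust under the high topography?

Root depth r = h ρ_c / (ρ_m − ρ_c) = 1353 m × 2.8 / 0.54 = 7016 m.
Total thickness = T + h + r = 29160 m + 1353 m + 7016 m = 37500 m.

37500 m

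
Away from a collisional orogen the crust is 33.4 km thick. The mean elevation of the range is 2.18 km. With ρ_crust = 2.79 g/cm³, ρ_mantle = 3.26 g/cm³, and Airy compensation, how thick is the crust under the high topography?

48.5 km

Root depth r = h ρ_c / (ρ_m − ρ_c) = 2.18 km × 2.79 / 0.47 = 12.94 km.
Total thickness = T + h + r = 33.4 km + 2.18 km + 12.94 km = 48.5 km.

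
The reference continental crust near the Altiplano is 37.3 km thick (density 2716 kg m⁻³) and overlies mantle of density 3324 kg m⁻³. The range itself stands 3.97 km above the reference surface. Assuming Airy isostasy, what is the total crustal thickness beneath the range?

59 km

Root depth r = h ρ_c / (ρ_m − ρ_c) = 3.97 km × 2716 / 608 = 17.73 km.
Total thickness = T + h + r = 37.3 km + 3.97 km + 17.73 km = 59 km.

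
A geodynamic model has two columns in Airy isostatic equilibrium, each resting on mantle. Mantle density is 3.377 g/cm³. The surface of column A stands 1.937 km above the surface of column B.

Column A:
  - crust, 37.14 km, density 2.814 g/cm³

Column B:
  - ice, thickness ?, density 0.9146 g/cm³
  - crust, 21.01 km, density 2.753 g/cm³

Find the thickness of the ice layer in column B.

0.511 km

Take the compensation level at the base of the deeper column (depth z_c below the surface of column A) and equate Σ ρ_i t_i down to z_c; mantle fills any gap and the z_c terms cancel.
Column A: 37.14×2.814 + (z_c − 37.14)×3.377
Column B: 1.937×0 + x×0.9146 + 21.01×2.753 + (z_c − 1.937 − 21.01 − x)×3.377
The z_c×3.377 term appears on both sides and cancels. Collect the known terms of each column as K = Σ(ρt)_known − 3.377 × (depth of known layers): K_A = 104.51196 − 3.377×37.14 = −20.90982; K_B = 57.84053 − 3.377×(1.937 + 21.01) = −19.651489.
Balance: K_A = K_B − x×(3.377 − 0.9146), so x = (K_B − K_A)/(3.377 − 0.9146) = 1.25833/2.4624 = 0.511 km.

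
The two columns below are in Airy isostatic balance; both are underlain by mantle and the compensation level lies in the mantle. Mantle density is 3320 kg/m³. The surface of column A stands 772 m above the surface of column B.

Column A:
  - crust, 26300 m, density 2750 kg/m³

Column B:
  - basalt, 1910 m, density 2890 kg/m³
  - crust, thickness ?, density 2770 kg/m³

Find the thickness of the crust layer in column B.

21100 m

Take the compensation level at the base of the deeper column (depth z_c below the surface of column A) and equate Σ ρ_i t_i down to z_c; mantle fills any gap and the z_c terms cancel.
Column A: 26300×2750 + (z_c − 26300)×3320
Column B: 772×0 + 1910×2890 + x×2770 + (z_c − 772 − 1910 − x)×3320
The z_c×3320 term appears on both sides and cancels. Collect the known terms of each column as K = Σ(ρt)_known − 3320 × (depth of known layers): K_A = 72325000 − 3320×26300 = −14991000; K_B = 5519900 − 3320×(772 + 1910) = −3384340.
Balance: K_A = K_B − x×(3320 − 2770), so x = (K_B − K_A)/(3320 − 2770) = 11606700/550 = 21100 m.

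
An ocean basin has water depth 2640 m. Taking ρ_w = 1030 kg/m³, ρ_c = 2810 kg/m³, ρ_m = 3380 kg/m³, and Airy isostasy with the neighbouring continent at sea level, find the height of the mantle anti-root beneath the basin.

By Archimedes' principle applied to the lithosphere: replacing crust with seawater at the top is compensated by replacing crust with mantle at the base: d (ρ_c − ρ_w) = a (ρ_m − ρ_c).
a = d (ρ_c − ρ_w)/(ρ_m − ρ_c) = 2640 m × 1780/570 = 8240 m.

8240 m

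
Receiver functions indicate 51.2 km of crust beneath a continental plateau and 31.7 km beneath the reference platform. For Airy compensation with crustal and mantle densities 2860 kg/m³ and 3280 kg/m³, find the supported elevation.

Excess crust Δ = 51.2 km − 31.7 km = 19.5 km, split between elevation h and root r with h + r = Δ.
Airy balance ρ_c h = (ρ_m − ρ_c) r gives r = h ρ_c/(ρ_m − ρ_c), so h (1 + ρ_c/(ρ_m − ρ_c)) = Δ, i.e. h = Δ (ρ_m − ρ_c)/ρ_m.
h = 19.5 km × 420/3280 = 2.5 km.

2.5 km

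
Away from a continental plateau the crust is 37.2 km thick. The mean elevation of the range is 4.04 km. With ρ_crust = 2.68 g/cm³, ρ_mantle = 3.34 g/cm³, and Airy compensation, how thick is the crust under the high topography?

57.6 km

Root depth r = h ρ_c / (ρ_m − ρ_c) = 4.04 km × 2.68 / 0.66 = 16.4 km.
Total thickness = T + h + r = 37.2 km + 4.04 km + 16.4 km = 57.6 km.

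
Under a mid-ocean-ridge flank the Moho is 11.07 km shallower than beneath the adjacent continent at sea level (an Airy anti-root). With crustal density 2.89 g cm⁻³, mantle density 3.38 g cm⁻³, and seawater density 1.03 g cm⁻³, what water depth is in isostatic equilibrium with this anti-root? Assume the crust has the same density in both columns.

2.92 km

Replacing a thickness d of crust by seawater at the top must be balanced by replacing crust with mantle at the base: d (ρ_c − ρ_w) = a (ρ_m − ρ_c).
d = a (ρ_m − ρ_c)/(ρ_c − ρ_w) = 11.07 km × 0.49/1.86 = 2.92 km.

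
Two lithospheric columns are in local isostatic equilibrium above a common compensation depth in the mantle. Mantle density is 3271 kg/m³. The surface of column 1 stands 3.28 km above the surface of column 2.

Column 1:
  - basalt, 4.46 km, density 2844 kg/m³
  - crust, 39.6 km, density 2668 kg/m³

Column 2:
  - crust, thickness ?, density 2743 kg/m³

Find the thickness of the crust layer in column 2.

28.5 km

Take the compensation level at the base of the deeper column (depth z_c below the surface of column 1) and equate Σ ρ_i t_i down to z_c; mantle fills any gap and the z_c terms cancel.
Column 1: 4.46×2844 + 39.6×2668 + (z_c − 44.06)×3271
Column 2: 3.28×0 + x×2743 + (z_c − 3.28 − 0 − x)×3271
The z_c×3271 term appears on both sides and cancels. Collect the known terms of each column as K = Σ(ρt)_known − 3271 × (depth of known layers): K_1 = 118337.04 − 3271×44.06 = −25783.22; K_2 = 0 − 3271×(3.28 + 0) = −10728.88.
Balance: K_1 = K_2 − x×(3271 − 2743), so x = (K_2 − K_1)/(3271 − 2743) = 15054.3/528 = 28.5 km.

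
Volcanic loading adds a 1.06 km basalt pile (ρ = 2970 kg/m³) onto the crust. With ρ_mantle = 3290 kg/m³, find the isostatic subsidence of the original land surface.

Subaerial loading: s = t ρ_load / ρ_m.
s = 1.06 km × 2970/3290 = 0.957 km.

0.957 km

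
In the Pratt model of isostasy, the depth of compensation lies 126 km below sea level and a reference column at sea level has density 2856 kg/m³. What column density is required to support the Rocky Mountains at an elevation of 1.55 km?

Pratt balance: ρ_ref D = ρ (D + h).
ρ = ρ_ref D/(D + h) = 2856 × 126 km/(126 km + 1.55 km) = 2820 kg/m³.

2820 kg/m³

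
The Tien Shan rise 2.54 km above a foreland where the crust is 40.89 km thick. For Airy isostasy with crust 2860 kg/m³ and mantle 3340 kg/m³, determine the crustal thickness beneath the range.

58.6 km

Root depth r = h ρ_c / (ρ_m − ρ_c) = 2.54 km × 2860 / 480 = 15.13 km.
Total thickness = T + h + r = 40.89 km + 2.54 km + 15.13 km = 58.6 km.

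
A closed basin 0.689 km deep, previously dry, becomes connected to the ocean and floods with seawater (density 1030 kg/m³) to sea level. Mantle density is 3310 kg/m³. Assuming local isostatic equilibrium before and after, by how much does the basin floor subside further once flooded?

After flooding the water column is d + s deep. Its weight must equal the weight of mantle displaced by the extra subsidence s: (d + s) ρ_w = s ρ_m.
s = d ρ_w / (ρ_m − ρ_w) = 0.689 km × 1030/(3310 − 1030) = 0.311 km.

0.311 km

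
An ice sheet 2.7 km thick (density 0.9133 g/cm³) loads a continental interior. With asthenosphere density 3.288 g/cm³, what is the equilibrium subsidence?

For local isostatic compensation: the ice load ρ_ice t is balanced by mantle displaced below, ρ_m s.
s = t ρ_ice / ρ_m = 2.7 km × 0.9133/3.288 = 0.75 km.

0.75 km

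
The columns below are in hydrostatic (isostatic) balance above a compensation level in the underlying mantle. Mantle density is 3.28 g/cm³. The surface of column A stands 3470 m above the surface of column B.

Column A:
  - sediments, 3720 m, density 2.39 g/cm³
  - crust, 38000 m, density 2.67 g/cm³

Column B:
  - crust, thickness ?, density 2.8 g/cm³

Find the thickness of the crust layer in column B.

Take the compensation level at the base of the deeper column (depth z_c below the surface of column A) and equate Σ ρ_i t_i down to z_c; mantle fills any gap and the z_c terms cancel.
Column A: 3720×2.39 + 38000×2.67 + (z_c − 41720)×3.28
Column B: 3470×0 + x×2.8 + (z_c − 3470 − 0 − x)×3.28
The z_c×3.28 term appears on both sides and cancels. Collect the known terms of each column as K = Σ(ρt)_known − 3.28 × (depth of known layers): K_A = 110350.8 − 3.28×41720 = −26490.8; K_B = 0 − 3.28×(3470 + 0) = −11381.6.
Balance: K_A = K_B − x×(3.28 − 2.8), so x = (K_B − K_A)/(3.28 − 2.8) = 15109.2/0.48 = 31500 m.

31500 m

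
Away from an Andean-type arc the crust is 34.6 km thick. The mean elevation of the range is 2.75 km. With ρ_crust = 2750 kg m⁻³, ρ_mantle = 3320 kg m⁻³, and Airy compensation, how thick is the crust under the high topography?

50.6 km

Root depth r = h ρ_c / (ρ_m − ρ_c) = 2.75 km × 2750 / 570 = 13.27 km.
Total thickness = T + h + r = 34.6 km + 2.75 km + 13.27 km = 50.6 km.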